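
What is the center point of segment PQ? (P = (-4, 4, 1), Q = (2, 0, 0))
Midpoint = ((-4+2)/2, (4+0)/2, (1+0)/2) = (-1, 2, 0.5)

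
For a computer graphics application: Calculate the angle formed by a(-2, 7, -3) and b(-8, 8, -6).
a·b = 90, |a|² = 62, |b|² = 164
cos θ = 90/√10168 ≈ 0.8925
θ ≈ 26.81°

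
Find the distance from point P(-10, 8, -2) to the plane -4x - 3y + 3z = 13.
d = |(-4)(-10) + (-3)(8) + 3(-2) - (13)| / √((-4)² + (-3)² + 3²) = 3/√34 = 0.5145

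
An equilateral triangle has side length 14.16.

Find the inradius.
For an equilateral triangle, r = s/(2√3) where s is the side.
r = 14.16/(2√3) = 14.16/3.464102 = 4.088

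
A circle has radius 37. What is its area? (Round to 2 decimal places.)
Area = pi * r²
Area = pi * 37²
Area = pi * 1369
Area = 4300.84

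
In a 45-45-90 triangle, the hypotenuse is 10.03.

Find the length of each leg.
In a 45-45-90 triangle, hypotenuse = leg·√2  →  leg = hypotenuse/√2
leg = 10.03/√2 = 7.092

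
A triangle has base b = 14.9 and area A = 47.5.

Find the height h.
A = ½bh  →  h = 2A/b
h = 2·47.5/14.9 = 6.376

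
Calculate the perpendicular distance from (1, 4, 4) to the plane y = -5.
d = |0(1) + 1(4) + 0(4) - (-5)| / √(0² + 1² + 0²) = 9/√1 = 9.0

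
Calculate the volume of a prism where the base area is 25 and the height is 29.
Volume = base area * height
Volume = 25 * 29
Volume = 725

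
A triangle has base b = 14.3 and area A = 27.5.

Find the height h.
A = ½bh  →  h = 2A/b
h = 2·27.5/14.3 = 3.846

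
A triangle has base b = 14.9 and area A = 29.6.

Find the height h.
A = ½bh  →  h = 2A/b
h = 2·29.6/14.9 = 3.973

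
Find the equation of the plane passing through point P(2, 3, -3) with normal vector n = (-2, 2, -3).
d = n·P = (-2)(2) + (2)(3) + (-3)(-3) = 11
Plane: -2x + 2y - 3z = 11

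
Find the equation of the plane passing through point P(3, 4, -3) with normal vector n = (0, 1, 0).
d = n·P = (0)(3) + (1)(4) + (0)(-3) = 4
Plane: y = 4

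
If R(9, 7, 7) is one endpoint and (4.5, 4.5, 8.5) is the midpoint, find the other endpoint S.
S = (2×4.5 - 9, 2×4.5 - 7, 2×8.5 - 7) = (0, 2, 10)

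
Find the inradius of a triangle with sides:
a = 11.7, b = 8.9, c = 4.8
s = (a+b+c)/2 = (11.7+8.9+4.8)/2 = 12.7
Area = √(s(s-a)(s-b)(s-c)) = √(12.7·1·3.8·7.9) = 19.5257
r = Area/s = 19.5257/12.7 = 1.537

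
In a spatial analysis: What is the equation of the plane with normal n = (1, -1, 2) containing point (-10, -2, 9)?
d = n·P = (1)(-10) + (-1)(-2) + (2)(9) = 10
Plane: x - y + 2z = 10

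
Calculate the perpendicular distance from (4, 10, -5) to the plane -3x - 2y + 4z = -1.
d = |(-3)(4) + (-2)(10) + 4(-5) - (-1)| / √((-3)² + (-2)² + 4²) = 51/√29 = 9.47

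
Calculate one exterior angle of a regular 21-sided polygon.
Exterior angle of a regular n-gon = 360/n
Exterior angle = 360/21
Exterior angle = 17.14 degrees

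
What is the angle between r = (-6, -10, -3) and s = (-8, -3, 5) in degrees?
r·s = 63, |r|² = 145, |s|² = 98
cos θ = 63/√14210 ≈ 0.5285
θ ≈ 58.1°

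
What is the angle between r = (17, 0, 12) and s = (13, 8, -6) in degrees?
r·s = 149, |r|² = 433, |s|² = 269
cos θ = 149/√116477 ≈ 0.4366
θ ≈ 64.11°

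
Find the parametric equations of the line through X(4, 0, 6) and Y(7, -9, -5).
Direction vector d = Y - X = (3, -9, -11)
x = 4 + 3t, y = 0 - 9t, z = 6 - 11t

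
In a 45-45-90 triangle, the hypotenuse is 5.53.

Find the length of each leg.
In a 45-45-90 triangle, hypotenuse = leg·√2  →  leg = hypotenuse/√2
leg = 5.53/√2 = 3.91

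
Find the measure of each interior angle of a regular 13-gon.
Interior angle of a regular n-gon = (n-2)*180/n
Interior angle = (13-2)*180/13
Interior angle = 11*180/13
Interior angle = 1980/13
Interior angle = 152.31 degrees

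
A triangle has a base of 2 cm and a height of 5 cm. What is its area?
Area = (1/2) * base * height
Area = (1/2) * 2 * 5
Area = 5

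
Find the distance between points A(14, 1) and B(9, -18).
Using the distance formula: d = sqrt((x₂-x₁)² + (y₂-y₁)²)
dx = 9 - 14 = -5
dy = (-18) - 1 = -19
d = sqrt((-5)² + (-19)²) = sqrt(25 + 361) = sqrt(386) = 19.65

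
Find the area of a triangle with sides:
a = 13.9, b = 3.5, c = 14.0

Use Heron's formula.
s = (a+b+c)/2 = (13.9+3.5+14.0)/2 = 15.7
A = √(s(s-a)(s-b)(s-c)) = √(15.7·1.8·12.2·1.7)
A = √586.112 = 24.21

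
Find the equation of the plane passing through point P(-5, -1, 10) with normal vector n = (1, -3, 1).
d = n·P = (1)(-5) + (-3)(-1) + (1)(10) = 8
Plane: x - 3y + z = 8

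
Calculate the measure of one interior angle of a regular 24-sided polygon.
Interior angle of a regular n-gon = (n-2)*180/n
Interior angle = (24-2)*180/24
Interior angle = 22*180/24
Interior angle = 3960/24
Interior angle = 165 degrees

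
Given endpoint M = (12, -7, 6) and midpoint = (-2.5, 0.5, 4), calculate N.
N = (2×(-2.5) - 12, 2×0.5 - (-7), 2×4 - 6) = (-17, 8, 2)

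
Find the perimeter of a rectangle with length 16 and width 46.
Perimeter = 2 * (length + width)
Perimeter = 2 * (16 + 46)
Perimeter = 2 * 62
Perimeter = 124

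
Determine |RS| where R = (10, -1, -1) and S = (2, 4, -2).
d = √[(-8)² + (5)² + (-1)²] = √90 = 9.487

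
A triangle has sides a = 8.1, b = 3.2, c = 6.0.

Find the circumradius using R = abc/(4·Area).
s = (a+b+c)/2 = 8.65
Area = √(s(s-a)(s-b)(s-c)) = √(8.65·0.55·5.45·2.65) = 8.28916
R = abc/(4·Area) = (8.1·3.2·6.0)/(4·8.28916) = 155.52/33.15664 = 4.69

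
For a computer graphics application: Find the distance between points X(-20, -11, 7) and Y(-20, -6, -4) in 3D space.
d = √[(0)² + (5)² + (-11)²] = √146 = 12.08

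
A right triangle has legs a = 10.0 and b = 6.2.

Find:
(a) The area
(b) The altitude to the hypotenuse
(a) Area = ½ab = ½·10.0·6.2 = 31
(b) Hypotenuse c = √(10.0² + 6.2²) = √138.44 = 11.7661
    Area = ½·c·h_c  →  h_c = 2·Area/c = 2·31/11.7661 = 5.269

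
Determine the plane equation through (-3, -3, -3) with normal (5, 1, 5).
d = n·P = (5)(-3) + (1)(-3) + (5)(-3) = -33
Plane: 5x + y + 5z = -33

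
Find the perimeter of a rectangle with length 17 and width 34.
Perimeter = 2 * (length + width)
Perimeter = 2 * (17 + 34)
Perimeter = 2 * 51
Perimeter = 102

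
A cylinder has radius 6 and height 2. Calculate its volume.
Volume = pi * r² * h
Volume = pi * 6² * 2
Volume = pi * 36 * 2
Volume = pi * 72
Volume = 226.19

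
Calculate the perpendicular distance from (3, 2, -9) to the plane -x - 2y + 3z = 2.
d = |(-1)(3) + (-2)(2) + 3(-9) - (2)| / √((-1)² + (-2)² + 3²) = 36/√14 = 9.621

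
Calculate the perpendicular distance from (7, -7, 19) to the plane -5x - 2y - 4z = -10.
d = |(-5)(7) + (-2)(-7) + (-4)(19) - (-10)| / √((-5)² + (-2)² + (-4)²) = 87/√45 = 12.97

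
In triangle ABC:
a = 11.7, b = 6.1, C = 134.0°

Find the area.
Using A = ½ab·sin(C):
A = ½·11.7·6.1·sin(134.0°) = ½·71.37·0.719340 = 25.67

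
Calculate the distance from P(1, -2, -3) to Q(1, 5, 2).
d = √[(0)² + (7)² + (5)²] = √74 = 8.602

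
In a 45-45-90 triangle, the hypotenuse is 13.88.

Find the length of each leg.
In a 45-45-90 triangle, hypotenuse = leg·√2  →  leg = hypotenuse/√2
leg = 13.88/√2 = 9.815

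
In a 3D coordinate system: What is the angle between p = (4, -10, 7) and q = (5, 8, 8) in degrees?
p·q = -4, |p|² = 165, |q|² = 153
cos θ = -4/√25245 ≈ -0.02518
θ ≈ 91.44°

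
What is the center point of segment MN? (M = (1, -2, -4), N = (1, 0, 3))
Midpoint = ((1+1)/2, (-2+0)/2, (-4+3)/2) = (1, -1, -0.5)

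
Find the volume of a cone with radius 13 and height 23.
Volume = (1/3) * pi * r² * h
Volume = (1/3) * pi * 13² * 23
Volume = (1/3) * pi * 169 * 23
Volume = (1/3) * pi * 3887
Volume = 4070.46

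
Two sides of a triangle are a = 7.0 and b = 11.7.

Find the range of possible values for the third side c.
By the triangle inequality: |a - b| < c < a + b
|7.0 - 11.7| < c < 7.0 + 11.7
4.7 < c < 18.7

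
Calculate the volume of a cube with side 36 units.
Volume = s³
Volume = 36³
Volume = 46656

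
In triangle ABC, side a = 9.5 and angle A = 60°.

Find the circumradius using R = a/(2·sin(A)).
R = a/(2·sin(A)) = 9.5/(2·sin(60°))
R = 9.5/(2·0.866025) = 9.5/1.732051 = 5.485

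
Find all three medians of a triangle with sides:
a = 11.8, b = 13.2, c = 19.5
Using m_x = ½√(2y² + 2z² - x²):
m_a = ½√(2·13.2² + 2·19.5² - 11.8²) = ½√969.74 = 15.57
m_b = ½√(2·11.8² + 2·19.5² - 13.2²) = ½√864.74 = 14.7
m_c = ½√(2·11.8² + 2·13.2² - 19.5²) = ½√246.71 = 7.854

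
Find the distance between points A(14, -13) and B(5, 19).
Using the distance formula: d = sqrt((x₂-x₁)² + (y₂-y₁)²)
dx = 5 - 14 = -9
dy = 19 - (-13) = 32
d = sqrt((-9)² + 32²) = sqrt(81 + 1024) = sqrt(1105) = 33.24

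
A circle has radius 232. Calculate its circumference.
Circumference = 2 * pi * r
Circumference = 2 * pi * 232
Circumference = 1457.70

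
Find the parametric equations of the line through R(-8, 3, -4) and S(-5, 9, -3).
Direction vector d = S - R = (3, 6, 1)
x = -8 + 3t, y = 3 + 6t, z = -4 + t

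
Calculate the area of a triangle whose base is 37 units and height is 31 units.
Area = (1/2) * base * height
Area = (1/2) * 37 * 31
Area = 573.50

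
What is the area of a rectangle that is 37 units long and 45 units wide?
Area = length * width
Area = 37 * 45
Area = 1665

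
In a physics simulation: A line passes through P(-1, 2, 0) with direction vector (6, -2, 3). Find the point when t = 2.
P(2) = (-1 + 6(2), 2 + (-2)(2), 0 + 3(2)) = (11, -2, 6)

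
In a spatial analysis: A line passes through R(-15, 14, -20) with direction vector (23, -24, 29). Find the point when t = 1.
P(1) = (-15 + 23(1), 14 + (-24)(1), -20 + 29(1)) = (8, -10, 9)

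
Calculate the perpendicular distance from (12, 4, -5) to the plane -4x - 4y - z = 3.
d = |(-4)(12) + (-4)(4) + (-1)(-5) - (3)| / √((-4)² + (-4)² + (-1)²) = 62/√33 = 10.79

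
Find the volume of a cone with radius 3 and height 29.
Volume = (1/3) * pi * r² * h
Volume = (1/3) * pi * 3² * 29
Volume = (1/3) * pi * 9 * 29
Volume = (1/3) * pi * 261
Volume = 273.32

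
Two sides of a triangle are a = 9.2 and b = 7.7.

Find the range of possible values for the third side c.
By the triangle inequality: |a - b| < c < a + b
|9.2 - 7.7| < c < 9.2 + 7.7
1.5 < c < 16.9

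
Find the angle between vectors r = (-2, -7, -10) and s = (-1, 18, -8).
r·s = -44, |r|² = 153, |s|² = 389
cos θ = -44/√59517 ≈ -0.1804
θ ≈ 100.4°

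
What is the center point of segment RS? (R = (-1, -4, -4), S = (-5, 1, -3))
Midpoint = ((-1-5)/2, (-4+1)/2, (-4-3)/2) = (-3, -1.5, -3.5)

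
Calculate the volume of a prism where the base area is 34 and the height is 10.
Volume = base area * height
Volume = 34 * 10
Volume = 340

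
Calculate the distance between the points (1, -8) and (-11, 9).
Using the distance formula: d = sqrt((x₂-x₁)² + (y₂-y₁)²)
dx = (-11) - 1 = -12
dy = 9 - (-8) = 17
d = sqrt((-12)² + 17²) = sqrt(144 + 289) = sqrt(433) = 20.81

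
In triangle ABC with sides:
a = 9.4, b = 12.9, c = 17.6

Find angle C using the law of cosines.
cos(C) = (a² + b² - c²)/(2ab)
cos(C) = (9.4² + 12.9² - 17.6²)/(2·9.4·12.9) = -54.99/242.52 = -0.226744
C = arccos(-0.226744) = 103.1°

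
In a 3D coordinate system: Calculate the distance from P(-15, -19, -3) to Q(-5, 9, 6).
d = √[(10)² + (28)² + (9)²] = √965 = 31.06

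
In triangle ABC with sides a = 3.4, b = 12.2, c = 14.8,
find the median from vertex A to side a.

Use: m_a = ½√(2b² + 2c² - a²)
m_a = ½√(2·12.2² + 2·14.8² - 3.4²)
m_a = ½√(297.68 + 438.08 - 11.56) = ½√724.2 = 13.46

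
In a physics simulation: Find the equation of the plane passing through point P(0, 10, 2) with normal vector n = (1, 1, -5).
d = n·P = (1)(0) + (1)(10) + (-5)(2) = 0
Plane: x + y - 5z = 0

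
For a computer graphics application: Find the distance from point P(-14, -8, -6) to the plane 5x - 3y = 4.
d = |5(-14) + (-3)(-8) + 0(-6) - (4)| / √(5² + (-3)² + 0²) = 50/√34 = 8.575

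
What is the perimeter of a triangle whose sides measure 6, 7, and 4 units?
Perimeter = sum of all sides
Perimeter = 6 + 7 + 4
Perimeter = 17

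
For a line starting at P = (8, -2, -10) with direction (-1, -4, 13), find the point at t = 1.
P(1) = (8 + (-1)(1), -2 + (-4)(1), -10 + 13(1)) = (7, -6, 3)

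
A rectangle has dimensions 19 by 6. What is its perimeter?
Perimeter = 2 * (length + width)
Perimeter = 2 * (19 + 6)
Perimeter = 2 * 25
Perimeter = 50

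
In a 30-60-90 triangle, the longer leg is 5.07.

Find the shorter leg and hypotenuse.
In a 30-60-90 triangle, sides are in ratio 1 : √3 : 2.
Long leg = short leg·√3  →  short leg = 5.07/√3 = 2.927
Hypotenuse = 2·(short leg) = 2·5.07/√3 = 5.854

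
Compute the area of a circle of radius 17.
Area = pi * r²
Area = pi * 17²
Area = pi * 289
Area = 907.92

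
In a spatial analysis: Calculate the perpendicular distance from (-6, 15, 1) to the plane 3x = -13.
d = |3(-6) + 0(15) + 0(1) - (-13)| / √(3² + 0² + 0²) = 5/√9 = 1.667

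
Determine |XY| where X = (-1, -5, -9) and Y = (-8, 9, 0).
d = √[(-7)² + (14)² + (9)²] = √326 = 18.06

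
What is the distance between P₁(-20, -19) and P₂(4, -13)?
Using the distance formula: d = sqrt((x₂-x₁)² + (y₂-y₁)²)
dx = 4 - (-20) = 24
dy = (-13) - (-19) = 6
d = sqrt(24² + 6²) = sqrt(576 + 36) = sqrt(612) = 24.74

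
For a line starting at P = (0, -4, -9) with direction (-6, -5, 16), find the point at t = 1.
P(1) = (0 + (-6)(1), -4 + (-5)(1), -9 + 16(1)) = (-6, -9, 7)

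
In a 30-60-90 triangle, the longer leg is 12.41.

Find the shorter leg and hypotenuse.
In a 30-60-90 triangle, sides are in ratio 1 : √3 : 2.
Long leg = short leg·√3  →  short leg = 12.41/√3 = 7.165
Hypotenuse = 2·(short leg) = 2·12.41/√3 = 14.33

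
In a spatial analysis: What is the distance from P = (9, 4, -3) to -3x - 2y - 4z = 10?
d = |(-3)(9) + (-2)(4) + (-4)(-3) - (10)| / √((-3)² + (-2)² + (-4)²) = 33/√29 = 6.128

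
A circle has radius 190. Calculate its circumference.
Circumference = 2 * pi * r
Circumference = 2 * pi * 190
Circumference = 1193.81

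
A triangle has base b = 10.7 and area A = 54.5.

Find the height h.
A = ½bh  →  h = 2A/b
h = 2·54.5/10.7 = 10.19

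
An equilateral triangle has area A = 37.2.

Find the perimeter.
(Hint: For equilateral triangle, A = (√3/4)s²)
A = (√3/4)s²  →  s² = 4A/√3 = 4·37.2/√3 = 85.9097
s = 9.26875
Perimeter = 3s = 27.81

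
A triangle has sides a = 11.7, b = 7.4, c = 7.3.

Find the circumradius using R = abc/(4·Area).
s = (a+b+c)/2 = 13.2
Area = √(s(s-a)(s-b)(s-c)) = √(13.2·1.5·5.8·5.9) = 26.0299
R = abc/(4·Area) = (11.7·7.4·7.3)/(4·26.0299) = 632.034/104.1196 = 6.07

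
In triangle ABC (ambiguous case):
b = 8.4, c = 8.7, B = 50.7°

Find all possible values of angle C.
sin(C)/c = sin(B)/b  →  sin(C) = c·sin(B)/b = 8.7·sin(50.7°)/8.4 = 0.801477
C₁ = arcsin(0.801477) = 53.27°,  C₂ = 180° - C₁ = 126.73°
Check C₂: A = 180° - 50.7° - 126.73° = 2.57° > 0 ✓
C = 53.27° or C = 126.73° (two solutions)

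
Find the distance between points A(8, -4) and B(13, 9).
Using the distance formula: d = sqrt((x₂-x₁)² + (y₂-y₁)²)
dx = 13 - 8 = 5
dy = 9 - (-4) = 13
d = sqrt(5² + 13²) = sqrt(25 + 169) = sqrt(194) = 13.93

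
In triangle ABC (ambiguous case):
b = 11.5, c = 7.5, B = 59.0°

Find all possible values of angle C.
sin(C)/c = sin(B)/b  →  sin(C) = c·sin(B)/b = 7.5·sin(59.0°)/11.5 = 0.559022
C₁ = arcsin(0.559022) = 33.99°,  C₂ = 180° - C₁ = 146.01°
Check C₂: A = 180° - 59.0° - 146.01° = -25.01° ≤ 0, rejected
C = 33.99° (one solution)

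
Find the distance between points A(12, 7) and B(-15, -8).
Using the distance formula: d = sqrt((x₂-x₁)² + (y₂-y₁)²)
dx = (-15) - 12 = -27
dy = (-8) - 7 = -15
d = sqrt((-27)² + (-15)²) = sqrt(729 + 225) = sqrt(954) = 30.89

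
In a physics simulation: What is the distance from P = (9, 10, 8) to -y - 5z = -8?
d = |0(9) + (-1)(10) + (-5)(8) - (-8)| / √(0² + (-1)² + (-5)²) = 42/√26 = 8.237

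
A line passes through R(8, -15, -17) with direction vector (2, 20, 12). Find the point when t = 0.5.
P(0.5) = (8 + 2(0.5), -15 + 20(0.5), -17 + 12(0.5)) = (9, -5, -11)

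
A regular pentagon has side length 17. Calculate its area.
For a regular 5-gon with side length s = 17:
Apothem a = s / (2*tan(pi/5)) = 17 / (2*tan(pi/5)) ≈ 11.6992
Perimeter P = 5 * 17 = 85
Area = (1/2) * P * a = (1/2) * 85 * 11.6992 = 497.22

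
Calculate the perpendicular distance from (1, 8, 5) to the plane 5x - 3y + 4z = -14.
d = |5(1) + (-3)(8) + 4(5) - (-14)| / √(5² + (-3)² + 4²) = 15/√50 = 2.121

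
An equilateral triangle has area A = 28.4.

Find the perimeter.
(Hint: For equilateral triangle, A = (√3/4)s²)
A = (√3/4)s²  →  s² = 4A/√3 = 4·28.4/√3 = 65.587
s = 8.09858
Perimeter = 3s = 24.3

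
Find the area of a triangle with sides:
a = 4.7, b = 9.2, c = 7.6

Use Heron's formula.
s = (a+b+c)/2 = (4.7+9.2+7.6)/2 = 10.75
A = √(s(s-a)(s-b)(s-c)) = √(10.75·6.05·1.55·3.15)
A = √317.546 = 17.82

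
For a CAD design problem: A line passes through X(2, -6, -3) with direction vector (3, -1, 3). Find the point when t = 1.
P(1) = (2 + 3(1), -6 + (-1)(1), -3 + 3(1)) = (5, -7, 0)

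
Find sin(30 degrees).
sin(30 degrees) = 1/2
Decimal approximation: 0.5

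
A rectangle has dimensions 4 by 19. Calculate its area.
Area = length * width
Area = 4 * 19
Area = 76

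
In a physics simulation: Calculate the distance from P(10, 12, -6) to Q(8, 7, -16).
d = √[(-2)² + (-5)² + (-10)²] = √129 = 11.36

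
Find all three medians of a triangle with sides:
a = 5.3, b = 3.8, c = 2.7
Using m_x = ½√(2y² + 2z² - x²):
m_a = ½√(2·3.8² + 2·2.7² - 5.3²) = ½√15.37 = 1.96
m_b = ½√(2·5.3² + 2·2.7² - 3.8²) = ½√56.32 = 3.752
m_c = ½√(2·5.3² + 2·3.8² - 2.7²) = ½√77.77 = 4.409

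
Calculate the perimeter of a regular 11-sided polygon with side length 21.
Perimeter = number of sides * side length
Perimeter = 11 * 21
Perimeter = 231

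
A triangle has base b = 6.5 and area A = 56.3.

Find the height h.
A = ½bh  →  h = 2A/b
h = 2·56.3/6.5 = 17.32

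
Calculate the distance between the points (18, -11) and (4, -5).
Using the distance formula: d = sqrt((x₂-x₁)² + (y₂-y₁)²)
dx = 4 - 18 = -14
dy = (-5) - (-11) = 6
d = sqrt((-14)² + 6²) = sqrt(196 + 36) = sqrt(232) = 15.23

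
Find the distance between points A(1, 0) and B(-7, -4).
Using the distance formula: d = sqrt((x₂-x₁)² + (y₂-y₁)²)
dx = (-7) - 1 = -8
dy = (-4) - 0 = -4
d = sqrt((-8)² + (-4)²) = sqrt(64 + 16) = sqrt(80) = 8.94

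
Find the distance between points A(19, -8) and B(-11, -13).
Using the distance formula: d = sqrt((x₂-x₁)² + (y₂-y₁)²)
dx = (-11) - 19 = -30
dy = (-13) - (-8) = -5
d = sqrt((-30)² + (-5)²) = sqrt(900 + 25) = sqrt(925) = 30.41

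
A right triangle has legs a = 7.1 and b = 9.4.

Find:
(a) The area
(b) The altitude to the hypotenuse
(a) Area = ½ab = ½·7.1·9.4 = 33.37
(b) Hypotenuse c = √(7.1² + 9.4²) = √138.77 = 11.7801
    Area = ½·c·h_c  →  h_c = 2·Area/c = 2·33.37/11.7801 = 5.666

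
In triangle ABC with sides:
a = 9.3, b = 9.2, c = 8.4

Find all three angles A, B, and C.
By the law of cosines:
cos(A) = (b² + c² - a²)/(2bc) = 0.444552  →  A = 63.61°
cos(B) = (a² + c² - b²)/(2ac) = 0.463454  →  B = 62.39°
cos(C) = (a² + b² - c²)/(2ab) = 0.587716  →  C = 54°
Check: A + B + C = 180.0° ✓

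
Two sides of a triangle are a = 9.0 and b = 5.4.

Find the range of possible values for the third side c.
By the triangle inequality: |a - b| < c < a + b
|9.0 - 5.4| < c < 9.0 + 5.4
3.6 < c < 14.4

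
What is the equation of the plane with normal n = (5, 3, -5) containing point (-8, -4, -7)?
d = n·P = (5)(-8) + (3)(-4) + (-5)(-7) = -17
Plane: 5x + 3y - 5z = -17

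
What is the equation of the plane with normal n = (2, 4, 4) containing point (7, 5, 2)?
d = n·P = (2)(7) + (4)(5) + (4)(2) = 42
Plane: 2x + 4y + 4z = 42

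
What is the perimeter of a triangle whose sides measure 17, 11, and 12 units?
Perimeter = sum of all sides
Perimeter = 17 + 11 + 12
Perimeter = 40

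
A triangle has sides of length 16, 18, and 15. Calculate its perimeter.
Perimeter = sum of all sides
Perimeter = 16 + 18 + 15
Perimeter = 49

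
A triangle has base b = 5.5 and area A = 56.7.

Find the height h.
A = ½bh  →  h = 2A/b
h = 2·56.7/5.5 = 20.62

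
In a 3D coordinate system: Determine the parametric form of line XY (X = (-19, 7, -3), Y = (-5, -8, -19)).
Direction vector d = Y - X = (14, -15, -16)
x = -19 + 14t, y = 7 - 15t, z = -3 - 16t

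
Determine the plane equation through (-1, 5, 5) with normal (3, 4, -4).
d = n·P = (3)(-1) + (4)(5) + (-4)(5) = -3
Plane: 3x + 4y - 4z = -3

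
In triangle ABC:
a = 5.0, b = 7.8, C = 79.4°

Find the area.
Using A = ½ab·sin(C):
A = ½·5.0·7.8·sin(79.4°) = ½·39·0.982935 = 19.17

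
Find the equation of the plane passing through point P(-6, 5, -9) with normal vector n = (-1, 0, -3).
d = n·P = (-1)(-6) + (0)(5) + (-3)(-9) = 33
Plane: -x - 3z = 33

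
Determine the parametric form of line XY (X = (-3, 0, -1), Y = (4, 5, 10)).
Direction vector d = Y - X = (7, 5, 11)
x = -3 + 7t, y = 0 + 5t, z = -1 + 11t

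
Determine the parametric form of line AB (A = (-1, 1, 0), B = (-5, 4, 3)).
Direction vector d = B - A = (-4, 3, 3)
x = -1 - 4t, y = 1 + 3t, z = 0 + 3t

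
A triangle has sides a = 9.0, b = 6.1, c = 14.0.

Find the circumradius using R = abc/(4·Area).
s = (a+b+c)/2 = 14.55
Area = √(s(s-a)(s-b)(s-c)) = √(14.55·5.55·8.45·0.55) = 19.3726
R = abc/(4·Area) = (9.0·6.1·14.0)/(4·19.3726) = 768.6/77.4904 = 9.919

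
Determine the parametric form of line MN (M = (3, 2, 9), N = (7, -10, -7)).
Direction vector d = N - M = (4, -12, -16)
x = 3 + 4t, y = 2 - 12t, z = 9 - 16t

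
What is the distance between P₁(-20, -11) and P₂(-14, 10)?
Using the distance formula: d = sqrt((x₂-x₁)² + (y₂-y₁)²)
dx = (-14) - (-20) = 6
dy = 10 - (-11) = 21
d = sqrt(6² + 21²) = sqrt(36 + 441) = sqrt(477) = 21.84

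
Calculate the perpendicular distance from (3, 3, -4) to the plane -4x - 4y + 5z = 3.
d = |(-4)(3) + (-4)(3) + 5(-4) - (3)| / √((-4)² + (-4)² + 5²) = 47/√57 = 6.225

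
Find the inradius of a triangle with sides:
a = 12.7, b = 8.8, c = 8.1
s = (a+b+c)/2 = (12.7+8.8+8.1)/2 = 14.8
Area = √(s(s-a)(s-b)(s-c)) = √(14.8·2.1·6·6.7) = 35.3471
r = Area/s = 35.3471/14.8 = 2.388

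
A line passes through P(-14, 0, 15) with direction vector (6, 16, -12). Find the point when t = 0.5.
P(0.5) = (-14 + 6(0.5), 0 + 16(0.5), 15 + (-12)(0.5)) = (-11, 8, 9)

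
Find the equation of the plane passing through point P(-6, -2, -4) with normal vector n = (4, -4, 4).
d = n·P = (4)(-6) + (-4)(-2) + (4)(-4) = -32
Plane: 4x - 4y + 4z = -32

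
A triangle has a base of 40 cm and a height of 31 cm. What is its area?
Area = (1/2) * base * height
Area = (1/2) * 40 * 31
Area = 620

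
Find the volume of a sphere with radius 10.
Volume = (4/3) * pi * r³
Volume = (4/3) * pi * 10³
Volume = (4/3) * pi * 1000
Volume = 4188.79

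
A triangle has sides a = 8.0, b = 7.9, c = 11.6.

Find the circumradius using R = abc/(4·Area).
s = (a+b+c)/2 = 13.75
Area = √(s(s-a)(s-b)(s-c)) = √(13.75·5.75·5.85·2.15) = 31.5342
R = abc/(4·Area) = (8.0·7.9·11.6)/(4·31.5342) = 733.12/126.1368 = 5.812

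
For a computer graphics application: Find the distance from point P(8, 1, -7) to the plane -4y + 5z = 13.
d = |0(8) + (-4)(1) + 5(-7) - (13)| / √(0² + (-4)² + 5²) = 52/√41 = 8.121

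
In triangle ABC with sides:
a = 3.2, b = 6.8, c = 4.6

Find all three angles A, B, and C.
By the law of cosines:
cos(A) = (b² + c² - a²)/(2bc) = 0.913683  →  A = 23.98°
cos(B) = (a² + c² - b²)/(2ac) = -0.504076  →  B = 120.3°
cos(C) = (a² + b² - c²)/(2ab) = 0.811581  →  C = 35.75°
Check: A + B + C = 180.0° ✓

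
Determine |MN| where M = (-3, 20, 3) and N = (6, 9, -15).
d = √[(9)² + (-11)² + (-18)²] = √526 = 22.93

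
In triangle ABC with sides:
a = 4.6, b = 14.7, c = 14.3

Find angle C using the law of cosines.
cos(C) = (a² + b² - c²)/(2ab)
cos(C) = (4.6² + 14.7² - 14.3²)/(2·4.6·14.7) = 32.76/135.24 = 0.242236
C = arccos(0.242236) = 75.98°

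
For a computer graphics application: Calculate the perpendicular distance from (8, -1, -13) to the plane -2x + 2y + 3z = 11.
d = |(-2)(8) + 2(-1) + 3(-13) - (11)| / √((-2)² + 2² + 3²) = 68/√17 = 16.49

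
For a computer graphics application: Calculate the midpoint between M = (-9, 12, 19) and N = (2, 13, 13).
Midpoint = ((-9+2)/2, (12+13)/2, (19+13)/2) = (-3.5, 12.5, 16)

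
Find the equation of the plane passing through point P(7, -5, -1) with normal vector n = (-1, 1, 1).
d = n·P = (-1)(7) + (1)(-5) + (1)(-1) = -13
Plane: -x + y + z = -13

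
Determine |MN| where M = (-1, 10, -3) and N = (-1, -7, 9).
d = √[(0)² + (-17)² + (12)²] = √433 = 20.81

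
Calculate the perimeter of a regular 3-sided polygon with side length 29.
Perimeter = number of sides * side length
Perimeter = 3 * 29
Perimeter = 87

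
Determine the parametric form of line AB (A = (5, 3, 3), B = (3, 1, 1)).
Direction vector d = B - A = (-2, -2, -2)
x = 5 - 2t, y = 3 - 2t, z = 3 - 2t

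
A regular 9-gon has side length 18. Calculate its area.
For a regular 9-gon with side length s = 18:
Apothem a = s / (2*tan(pi/9)) = 18 / (2*tan(pi/9)) ≈ 24.7273
Perimeter P = 9 * 18 = 162
Area = (1/2) * P * a = (1/2) * 162 * 24.7273 = 2002.91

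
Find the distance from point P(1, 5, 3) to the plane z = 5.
d = |0(1) + 0(5) + 1(3) - (5)| / √(0² + 0² + 1²) = 2/√1 = 2.0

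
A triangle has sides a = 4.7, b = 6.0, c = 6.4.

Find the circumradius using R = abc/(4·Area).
s = (a+b+c)/2 = 8.55
Area = √(s(s-a)(s-b)(s-c)) = √(8.55·3.85·2.55·2.15) = 13.4339
R = abc/(4·Area) = (4.7·6.0·6.4)/(4·13.4339) = 180.48/53.7356 = 3.359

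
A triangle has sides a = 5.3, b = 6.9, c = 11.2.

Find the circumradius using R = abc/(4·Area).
s = (a+b+c)/2 = 11.7
Area = √(s(s-a)(s-b)(s-c)) = √(11.7·6.4·4.8·0.5) = 13.4057
R = abc/(4·Area) = (5.3·6.9·11.2)/(4·13.4057) = 409.584/53.6228 = 7.638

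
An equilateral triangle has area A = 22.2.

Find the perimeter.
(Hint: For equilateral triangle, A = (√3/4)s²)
A = (√3/4)s²  →  s² = 4A/√3 = 4·22.2/√3 = 51.2687
s = 7.16022
Perimeter = 3s = 21.48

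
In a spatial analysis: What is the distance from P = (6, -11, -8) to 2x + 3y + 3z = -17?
d = |2(6) + 3(-11) + 3(-8) - (-17)| / √(2² + 3² + 3²) = 28/√22 = 5.97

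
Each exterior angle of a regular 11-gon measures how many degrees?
Exterior angle of a regular n-gon = 360/n
Exterior angle = 360/11
Exterior angle = 32.73 degrees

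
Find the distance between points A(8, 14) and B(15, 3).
Using the distance formula: d = sqrt((x₂-x₁)² + (y₂-y₁)²)
dx = 15 - 8 = 7
dy = 3 - 14 = -11
d = sqrt(7² + (-11)²) = sqrt(49 + 121) = sqrt(170) = 13.04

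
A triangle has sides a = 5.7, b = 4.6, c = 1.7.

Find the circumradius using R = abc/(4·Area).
s = (a+b+c)/2 = 6
Area = √(s(s-a)(s-b)(s-c)) = √(6·0.3·1.4·4.3) = 3.29181
R = abc/(4·Area) = (5.7·4.6·1.7)/(4·3.29181) = 44.574/13.16724 = 3.385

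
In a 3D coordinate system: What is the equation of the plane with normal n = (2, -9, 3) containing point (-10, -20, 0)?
d = n·P = (2)(-10) + (-9)(-20) + (3)(0) = 160
Plane: 2x - 9y + 3z = 160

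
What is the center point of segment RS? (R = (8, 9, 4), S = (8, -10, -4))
Midpoint = ((8+8)/2, (9-10)/2, (4-4)/2) = (8, -0.5, 0)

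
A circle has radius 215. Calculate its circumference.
Circumference = 2 * pi * r
Circumference = 2 * pi * 215
Circumference = 1350.88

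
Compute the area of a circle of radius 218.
Area = pi * r²
Area = pi * 218²
Area = pi * 47524
Area = 149301.05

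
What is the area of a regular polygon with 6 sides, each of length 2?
For a regular 6-gon with side length s = 2:
Apothem a = s / (2*tan(pi/6)) = 2 / (2*tan(pi/6)) ≈ 1.7321
Perimeter P = 6 * 2 = 12
Area = (1/2) * P * a = (1/2) * 12 * 1.7321 = 10.39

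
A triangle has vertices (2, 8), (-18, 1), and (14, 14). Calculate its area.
Using the coordinate formula: Area = (1/2)|x₁(y₂-y₃) + x₂(y₃-y₁) + x₃(y₁-y₂)|
Area = (1/2)|2(1-14) + (-18)(14-8) + 14(8-1)|
Area = (1/2)|2*(-13) + (-18)*6 + 14*7|
Area = (1/2)|(-26) + (-108) + 98|
Area = (1/2)*36 = 18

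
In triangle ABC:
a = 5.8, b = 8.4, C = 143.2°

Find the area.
Using A = ½ab·sin(C):
A = ½·5.8·8.4·sin(143.2°) = ½·48.72·0.599024 = 14.59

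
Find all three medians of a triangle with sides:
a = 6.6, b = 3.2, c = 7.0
Using m_x = ½√(2y² + 2z² - x²):
m_a = ½√(2·3.2² + 2·7.0² - 6.6²) = ½√74.92 = 4.328
m_b = ½√(2·6.6² + 2·7.0² - 3.2²) = ½√174.88 = 6.612
m_c = ½√(2·6.6² + 2·3.2² - 7.0²) = ½√58.6 = 3.828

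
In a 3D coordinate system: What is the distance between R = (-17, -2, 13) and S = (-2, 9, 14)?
d = √[(15)² + (11)² + (1)²] = √347 = 18.63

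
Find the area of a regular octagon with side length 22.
For a regular 8-gon with side length s = 22:
Apothem a = s / (2*tan(pi/8)) = 22 / (2*tan(pi/8)) ≈ 26.55635
Perimeter P = 8 * 22 = 176
Area = (1/2) * P * a = (1/2) * 176 * 26.55635 = 2336.96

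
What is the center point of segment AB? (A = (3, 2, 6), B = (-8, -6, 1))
Midpoint = ((3-8)/2, (2-6)/2, (6+1)/2) = (-2.5, -2, 3.5)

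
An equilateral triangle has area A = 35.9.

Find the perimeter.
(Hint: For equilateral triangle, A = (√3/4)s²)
A = (√3/4)s²  →  s² = 4A/√3 = 4·35.9/√3 = 82.9075
s = 9.10536
Perimeter = 3s = 27.32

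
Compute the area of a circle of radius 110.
Area = pi * r²
Area = pi * 110²
Area = pi * 12100
Area = 38013.27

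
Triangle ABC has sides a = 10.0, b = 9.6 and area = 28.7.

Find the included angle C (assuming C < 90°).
Area = ½ab·sin(C)  →  sin(C) = 2·Area/(ab)
sin(C) = 2·28.7/(10.0·9.6) = 0.597917
C = arcsin(0.597917) = 36.72°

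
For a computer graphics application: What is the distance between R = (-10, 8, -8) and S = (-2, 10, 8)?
d = √[(8)² + (2)² + (16)²] = √324 = 18.0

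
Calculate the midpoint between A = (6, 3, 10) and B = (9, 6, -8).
Midpoint = ((6+9)/2, (3+6)/2, (10-8)/2) = (7.5, 4.5, 1)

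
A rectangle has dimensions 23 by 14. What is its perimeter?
Perimeter = 2 * (length + width)
Perimeter = 2 * (23 + 14)
Perimeter = 2 * 37
Perimeter = 74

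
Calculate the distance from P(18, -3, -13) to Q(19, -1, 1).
d = √[(1)² + (2)² + (14)²] = √201 = 14.18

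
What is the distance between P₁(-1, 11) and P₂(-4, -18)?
Using the distance formula: d = sqrt((x₂-x₁)² + (y₂-y₁)²)
dx = (-4) - (-1) = -3
dy = (-18) - 11 = -29
d = sqrt((-3)² + (-29)²) = sqrt(9 + 841) = sqrt(850) = 29.15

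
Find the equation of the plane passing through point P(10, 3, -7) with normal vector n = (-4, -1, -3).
d = n·P = (-4)(10) + (-1)(3) + (-3)(-7) = -22
Plane: -4x - y - 3z = -22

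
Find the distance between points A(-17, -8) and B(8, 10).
Using the distance formula: d = sqrt((x₂-x₁)² + (y₂-y₁)²)
dx = 8 - (-17) = 25
dy = 10 - (-8) = 18
d = sqrt(25² + 18²) = sqrt(625 + 324) = sqrt(949) = 30.81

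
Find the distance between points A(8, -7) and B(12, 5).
Using the distance formula: d = sqrt((x₂-x₁)² + (y₂-y₁)²)
dx = 12 - 8 = 4
dy = 5 - (-7) = 12
d = sqrt(4² + 12²) = sqrt(16 + 144) = sqrt(160) = 12.65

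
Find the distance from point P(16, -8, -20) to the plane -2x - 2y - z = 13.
d = |(-2)(16) + (-2)(-8) + (-1)(-20) - (13)| / √((-2)² + (-2)² + (-1)²) = 9/√9 = 3.0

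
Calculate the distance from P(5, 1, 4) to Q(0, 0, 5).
d = √[(-5)² + (-1)² + (1)²] = √27 = 5.196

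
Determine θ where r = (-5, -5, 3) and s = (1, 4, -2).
r·s = -31, |r|² = 59, |s|² = 21
cos θ = -31/√1239 ≈ -0.8807
θ ≈ 151.7°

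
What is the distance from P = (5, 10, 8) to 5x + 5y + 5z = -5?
d = |5(5) + 5(10) + 5(8) - (-5)| / √(5² + 5² + 5²) = 120/√75 = 13.86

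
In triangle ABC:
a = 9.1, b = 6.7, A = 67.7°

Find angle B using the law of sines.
sin(B)/b = sin(A)/a
sin(B) = b·sin(A)/a = 6.7·sin(67.7°)/9.1 = 0.681198
B = arcsin(0.681198) = 42.94°  (b ≤ a, so B ≤ A and the acute solution is unique)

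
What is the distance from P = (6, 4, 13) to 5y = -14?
d = |0(6) + 5(4) + 0(13) - (-14)| / √(0² + 5² + 0²) = 34/√25 = 6.8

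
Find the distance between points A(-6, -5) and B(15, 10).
Using the distance formula: d = sqrt((x₂-x₁)² + (y₂-y₁)²)
dx = 15 - (-6) = 21
dy = 10 - (-5) = 15
d = sqrt(21² + 15²) = sqrt(441 + 225) = sqrt(666) = 25.81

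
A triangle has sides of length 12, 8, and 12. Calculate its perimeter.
Perimeter = sum of all sides
Perimeter = 12 + 8 + 12
Perimeter = 32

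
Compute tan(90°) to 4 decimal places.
tan(90 degrees) = undefined
Decimal approximation: undefined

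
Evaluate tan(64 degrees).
tan(64 degrees) = 2.0503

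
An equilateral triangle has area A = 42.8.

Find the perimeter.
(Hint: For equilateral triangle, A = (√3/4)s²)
A = (√3/4)s²  →  s² = 4A/√3 = 4·42.8/√3 = 98.8424
s = 9.94195
Perimeter = 3s = 29.83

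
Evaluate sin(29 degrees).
sin(29 degrees) = 0.4848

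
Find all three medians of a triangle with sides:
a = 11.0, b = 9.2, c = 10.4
Using m_x = ½√(2y² + 2z² - x²):
m_a = ½√(2·9.2² + 2·10.4² - 11.0²) = ½√264.6 = 8.133
m_b = ½√(2·11.0² + 2·10.4² - 9.2²) = ½√373.68 = 9.665
m_c = ½√(2·11.0² + 2·9.2² - 10.4²) = ½√303.12 = 8.705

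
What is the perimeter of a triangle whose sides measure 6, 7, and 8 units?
Perimeter = sum of all sides
Perimeter = 6 + 7 + 8
Perimeter = 21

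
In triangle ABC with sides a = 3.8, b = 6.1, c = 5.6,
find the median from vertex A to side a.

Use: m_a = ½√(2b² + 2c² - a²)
m_a = ½√(2·6.1² + 2·5.6² - 3.8²)
m_a = ½√(74.42 + 62.72 - 14.44) = ½√122.7 = 5.539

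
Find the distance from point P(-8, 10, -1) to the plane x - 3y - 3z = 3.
d = |1(-8) + (-3)(10) + (-3)(-1) - (3)| / √(1² + (-3)² + (-3)²) = 38/√19 = 8.718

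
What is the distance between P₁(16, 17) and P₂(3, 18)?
Using the distance formula: d = sqrt((x₂-x₁)² + (y₂-y₁)²)
dx = 3 - 16 = -13
dy = 18 - 17 = 1
d = sqrt((-13)² + 1²) = sqrt(169 + 1) = sqrt(170) = 13.04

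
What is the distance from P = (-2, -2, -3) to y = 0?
d = |0(-2) + 1(-2) + 0(-3) - (0)| / √(0² + 1² + 0²) = 2/√1 = 2.0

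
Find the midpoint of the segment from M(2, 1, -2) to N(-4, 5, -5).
Midpoint = ((2-4)/2, (1+5)/2, (-2-5)/2) = (-1, 3, -3.5)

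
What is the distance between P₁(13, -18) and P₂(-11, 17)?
Using the distance formula: d = sqrt((x₂-x₁)² + (y₂-y₁)²)
dx = (-11) - 13 = -24
dy = 17 - (-18) = 35
d = sqrt((-24)² + 35²) = sqrt(576 + 1225) = sqrt(1801) = 42.44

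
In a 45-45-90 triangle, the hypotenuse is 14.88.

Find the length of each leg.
In a 45-45-90 triangle, hypotenuse = leg·√2  →  leg = hypotenuse/√2
leg = 14.88/√2 = 10.52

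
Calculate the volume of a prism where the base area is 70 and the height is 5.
Volume = base area * height
Volume = 70 * 5
Volume = 350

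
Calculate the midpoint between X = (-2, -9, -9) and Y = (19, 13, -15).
Midpoint = ((-2+19)/2, (-9+13)/2, (-9-15)/2) = (8.5, 2, -12)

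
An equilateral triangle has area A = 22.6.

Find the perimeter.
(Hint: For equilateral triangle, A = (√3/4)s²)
A = (√3/4)s²  →  s² = 4A/√3 = 4·22.6/√3 = 52.1925
s = 7.22444
Perimeter = 3s = 21.67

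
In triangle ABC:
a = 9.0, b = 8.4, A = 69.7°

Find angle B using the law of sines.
sin(B)/b = sin(A)/a
sin(B) = b·sin(A)/a = 8.4·sin(69.7°)/9.0 = 0.875363
B = arcsin(0.875363) = 61.09°  (b ≤ a, so B ≤ A and the acute solution is unique)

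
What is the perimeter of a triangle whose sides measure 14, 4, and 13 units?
Perimeter = sum of all sides
Perimeter = 14 + 4 + 13
Perimeter = 31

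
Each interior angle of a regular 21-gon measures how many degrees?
Interior angle of a regular n-gon = (n-2)*180/n
Interior angle = (21-2)*180/21
Interior angle = 19*180/21
Interior angle = 3420/21
Interior angle = 162.86 degrees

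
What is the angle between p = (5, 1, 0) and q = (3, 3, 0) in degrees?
p·q = 18, |p|² = 26, |q|² = 18
cos θ = 18/√468 ≈ 0.8321
θ ≈ 33.69°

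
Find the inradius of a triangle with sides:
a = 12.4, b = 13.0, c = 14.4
s = (a+b+c)/2 = (12.4+13.0+14.4)/2 = 19.9
Area = √(s(s-a)(s-b)(s-c)) = √(19.9·7.5·6.9·5.5) = 75.2598
r = Area/s = 75.2598/19.9 = 3.782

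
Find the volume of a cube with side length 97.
Volume = s³
Volume = 97³
Volume = 912673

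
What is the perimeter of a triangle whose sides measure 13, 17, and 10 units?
Perimeter = sum of all sides
Perimeter = 13 + 17 + 10
Perimeter = 40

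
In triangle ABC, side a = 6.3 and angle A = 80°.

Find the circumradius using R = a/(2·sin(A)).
R = a/(2·sin(A)) = 6.3/(2·sin(80°))
R = 6.3/(2·0.984808) = 6.3/1.969616 = 3.199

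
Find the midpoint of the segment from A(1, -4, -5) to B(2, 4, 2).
Midpoint = ((1+2)/2, (-4+4)/2, (-5+2)/2) = (1.5, 0, -1.5)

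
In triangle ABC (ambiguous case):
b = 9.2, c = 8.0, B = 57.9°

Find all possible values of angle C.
sin(C)/c = sin(B)/b  →  sin(C) = c·sin(B)/b = 8.0·sin(57.9°)/9.2 = 0.736628
C₁ = arcsin(0.736628) = 47.44°,  C₂ = 180° - C₁ = 132.56°
Check C₂: A = 180° - 57.9° - 132.56° = -10.46° ≤ 0, rejected
C = 47.44° (one solution)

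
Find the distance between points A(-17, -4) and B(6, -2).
Using the distance formula: d = sqrt((x₂-x₁)² + (y₂-y₁)²)
dx = 6 - (-17) = 23
dy = (-2) - (-4) = 2
d = sqrt(23² + 2²) = sqrt(529 + 4) = sqrt(533) = 23.09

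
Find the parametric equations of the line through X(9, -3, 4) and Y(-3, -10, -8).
Direction vector d = Y - X = (-12, -7, -12)
x = 9 - 12t, y = -3 - 7t, z = 4 - 12t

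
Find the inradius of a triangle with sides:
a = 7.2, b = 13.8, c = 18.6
s = (a+b+c)/2 = (7.2+13.8+18.6)/2 = 19.8
Area = √(s(s-a)(s-b)(s-c)) = √(19.8·12.6·6·1.2) = 42.3823
r = Area/s = 42.3823/19.8 = 2.141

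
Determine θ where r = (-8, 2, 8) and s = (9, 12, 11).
r·s = 40, |r|² = 132, |s|² = 346
cos θ = 40/√45672 ≈ 0.1872
θ ≈ 79.21°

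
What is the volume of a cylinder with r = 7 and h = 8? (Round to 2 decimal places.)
Volume = pi * r² * h
Volume = pi * 7² * 8
Volume = pi * 49 * 8
Volume = pi * 392
Volume = 1231.50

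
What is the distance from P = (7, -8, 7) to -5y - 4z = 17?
d = |0(7) + (-5)(-8) + (-4)(7) - (17)| / √(0² + (-5)² + (-4)²) = 5/√41 = 0.7809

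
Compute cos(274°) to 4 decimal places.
cos(274 degrees) = 0.0698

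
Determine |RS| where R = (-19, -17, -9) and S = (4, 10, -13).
d = √[(23)² + (27)² + (-4)²] = √1274 = 35.69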